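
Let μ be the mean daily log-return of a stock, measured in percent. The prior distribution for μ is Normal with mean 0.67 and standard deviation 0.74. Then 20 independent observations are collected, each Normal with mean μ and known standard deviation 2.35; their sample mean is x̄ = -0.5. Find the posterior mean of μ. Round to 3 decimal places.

Prior precision 1/τ₀² = 1/0.74² = 1.82615; data precision n/σ² = 20/2.35² = 3.62155.
Posterior precision = 1.82615 + 3.62155 = 5.44770.
Posterior mean = (1.82615·0.67 + 3.62155·-0.5) / 5.44770 = -0.108.

Posterior mean ≈ -0.108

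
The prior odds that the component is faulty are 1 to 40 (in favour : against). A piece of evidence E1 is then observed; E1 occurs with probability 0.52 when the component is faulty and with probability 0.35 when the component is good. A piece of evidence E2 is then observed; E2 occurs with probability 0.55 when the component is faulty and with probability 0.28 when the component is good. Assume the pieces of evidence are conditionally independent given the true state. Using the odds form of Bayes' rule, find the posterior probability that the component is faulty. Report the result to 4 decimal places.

Posterior probability ≈ 0.0680

Prior odds = 1/40 = 0.025000. In log-odds, ln(0.025000) = -3.6889.
Add log likelihood ratios: ln(1.4857) + ln(1.9643) = 1.0710.
Posterior log-odds = -2.6179, so posterior odds = exp(-2.6179) = 0.072959. Converting, P(H|E) = 0.072959/1.0730 = 0.0680.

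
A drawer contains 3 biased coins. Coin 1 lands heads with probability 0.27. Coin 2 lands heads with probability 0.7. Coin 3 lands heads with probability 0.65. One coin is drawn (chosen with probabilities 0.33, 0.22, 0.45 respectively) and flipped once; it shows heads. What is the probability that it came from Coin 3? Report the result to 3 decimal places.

Tabulate prior·likelihood by source: [1] prior 0.33, lik 0.27, product 0.08910; [2] prior 0.22, lik 0.7, product 0.1540; [3] prior 0.45, lik 0.65, product 0.2925.
Normalizing constant = 0.53560; the posterior for Coin 3 is its product over the sum, 0.2925/0.53560 = 0.546.

Posterior probability ≈ 0.546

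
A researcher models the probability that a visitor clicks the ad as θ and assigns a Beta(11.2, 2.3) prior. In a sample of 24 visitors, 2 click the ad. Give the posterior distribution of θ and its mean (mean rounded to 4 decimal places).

The binomial likelihood is conjugate to the Beta prior: with 2 successes and 22 failures, the posterior is Beta(11.2+2, 2.3+22) = Beta(13.2, 24.3).
Posterior mean = α/(α+β) = 13.2/37.5 = 0.3520.

Posterior: Beta(13.2, 24.3); mean ≈ 0.3520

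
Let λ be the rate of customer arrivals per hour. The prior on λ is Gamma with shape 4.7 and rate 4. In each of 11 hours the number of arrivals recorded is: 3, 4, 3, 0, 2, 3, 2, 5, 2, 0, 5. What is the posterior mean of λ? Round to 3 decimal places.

Total count ∑xᵢ = 29 over n = 11 hours.
Gamma is conjugate to the Poisson likelihood: posterior is Gamma(shape = 4.7+29 = 33.7, rate = 4+11 = 15).
Posterior mean = shape/rate = 33.7/15 = 2.247.

Posterior mean ≈ 2.247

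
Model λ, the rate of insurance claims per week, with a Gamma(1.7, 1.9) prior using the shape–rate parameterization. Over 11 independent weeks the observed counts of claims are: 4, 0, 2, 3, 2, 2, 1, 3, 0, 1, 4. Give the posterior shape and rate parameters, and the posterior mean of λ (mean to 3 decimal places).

The Poisson likelihood adds the total count to the shape and the number of exposure periods to the rate. Here ∑xᵢ = 22 and n = 11, so shape 1.7→23.7 and rate 1.9→12.9.
Posterior mean = shape/rate = 23.7/12.9 = 1.837.

Posterior: Gamma(shape=23.7, rate=12.9); mean ≈ 1.837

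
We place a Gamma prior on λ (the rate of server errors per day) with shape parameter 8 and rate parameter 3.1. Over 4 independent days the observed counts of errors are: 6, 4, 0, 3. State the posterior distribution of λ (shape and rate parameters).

Posterior: Gamma(shape=21, rate=7.1)

The Poisson likelihood adds the total count to the shape and the number of exposure periods to the rate. Here ∑xᵢ = 13 and n = 4, so shape 8→21 and rate 3.1→7.1.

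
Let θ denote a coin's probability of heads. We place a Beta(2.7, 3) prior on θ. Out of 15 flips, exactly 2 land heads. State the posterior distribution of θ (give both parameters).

Posterior: Beta(4.7, 16)

Observing 2 successes and 13 failures updates Beta(2.7, 3) by adding the success and failure counts to the two shape parameters: α = 2.7+2 = 4.7, β = 3+13 = 16.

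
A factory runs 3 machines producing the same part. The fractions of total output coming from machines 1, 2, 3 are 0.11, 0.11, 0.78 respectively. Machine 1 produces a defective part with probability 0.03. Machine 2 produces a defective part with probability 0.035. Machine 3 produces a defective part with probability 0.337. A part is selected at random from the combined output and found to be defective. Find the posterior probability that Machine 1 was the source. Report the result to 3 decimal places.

Posterior probability ≈ 0.012

Tabulate prior·likelihood by source: [1] prior 0.11, lik 0.03, product 0.003300; [2] prior 0.11, lik 0.035, product 0.003850; [3] prior 0.78, lik 0.337, product 0.2629.
Normalizing constant = 0.27001; the posterior for Machine 1 is its product over the sum, 0.003300/0.27001 = 0.012.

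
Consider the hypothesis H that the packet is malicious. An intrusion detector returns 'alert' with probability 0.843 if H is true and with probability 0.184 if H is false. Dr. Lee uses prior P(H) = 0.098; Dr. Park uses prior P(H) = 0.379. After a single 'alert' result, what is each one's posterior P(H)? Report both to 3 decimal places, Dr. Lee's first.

The likelihood ratio for an 'alert' result is 0.843/0.184 = 4.5815.
Dr. Lee: prior odds 0.098/0.902 = 0.10865; posterior odds 0.49777; posterior probability 0.332.
Dr. Park: prior odds 0.379/0.621 = 0.61031; posterior odds 2.7961; posterior probability 0.737.

Dr. Lee: 0.332; Dr. Park: 0.737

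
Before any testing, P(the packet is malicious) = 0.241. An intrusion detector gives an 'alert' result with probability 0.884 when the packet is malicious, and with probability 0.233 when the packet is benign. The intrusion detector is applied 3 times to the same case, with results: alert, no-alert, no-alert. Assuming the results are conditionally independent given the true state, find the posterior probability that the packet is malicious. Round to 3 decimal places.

Posterior P(H) ≈ 0.027

With H the event that the packet is malicious, the joint likelihood of the observed sequence is P(data|H) = 0.884·0.116·0.116 = 0.011895 and P(data|¬H) = 0.233·0.767·0.767 = 0.13707.
Bayes: P(H|data) = 0.241·0.011895 / (0.241·0.011895 + 0.759·0.13707) = 0.0028667/0.10690 = 0.0268.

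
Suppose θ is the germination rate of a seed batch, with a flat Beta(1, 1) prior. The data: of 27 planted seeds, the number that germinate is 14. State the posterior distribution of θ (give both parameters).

Posterior: Beta(15, 14)

The binomial likelihood is conjugate to the Beta prior: with 14 successes and 13 failures, the posterior is Beta(1+14, 1+13) = Beta(15, 14).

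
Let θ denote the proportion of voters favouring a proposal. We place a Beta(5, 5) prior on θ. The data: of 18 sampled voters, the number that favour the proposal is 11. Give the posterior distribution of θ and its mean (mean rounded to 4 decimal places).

Observing 11 successes and 7 failures updates Beta(5, 5) by adding the success and failure counts to the two shape parameters: α = 5+11 = 16, β = 5+7 = 12.
Posterior mean = α/(α+β) = 16/28 = 0.5714.

Posterior: Beta(16, 12); mean ≈ 0.5714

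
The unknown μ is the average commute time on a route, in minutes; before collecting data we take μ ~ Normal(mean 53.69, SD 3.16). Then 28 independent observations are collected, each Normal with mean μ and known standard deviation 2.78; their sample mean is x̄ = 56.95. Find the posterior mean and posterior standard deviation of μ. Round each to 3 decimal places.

With known σ, the Normal prior is conjugate. Weight on the data is w = (n/σ²)/(n/σ² + 1/τ₀²) = 3.62300/(3.62300+0.100144) = 0.97310.
Posterior mean = w·x̄ + (1−w)·μ₀ = 0.97310·56.95 + 0.026898·53.69 = 56.862. Posterior variance = 1/(3.62300+0.100144) = 0.268590, so SD = 0.518.

Posterior mean ≈ 56.862; posterior SD ≈ 0.518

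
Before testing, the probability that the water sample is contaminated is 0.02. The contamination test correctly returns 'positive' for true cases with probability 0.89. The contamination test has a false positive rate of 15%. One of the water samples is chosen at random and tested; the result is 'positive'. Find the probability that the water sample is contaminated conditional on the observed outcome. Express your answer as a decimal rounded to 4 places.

P(H | E) ≈ 0.1080

Write H for 'the water sample is contaminated'. Prior odds H:¬H = 0.02/0.98 = 0.020408. For the 'positive' outcome, the likelihood ratio is 0.89/0.15 = 5.9333.
Posterior odds = 0.020408 × 5.9333 = 0.12109, so P(H|E) = 0.12109/(1+0.12109) = 0.1080.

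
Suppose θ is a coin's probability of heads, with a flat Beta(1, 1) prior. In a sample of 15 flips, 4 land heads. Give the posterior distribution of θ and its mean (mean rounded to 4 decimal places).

Observing 4 successes and 11 failures updates Beta(1, 1) by adding the success and failure counts to the two shape parameters: α = 1+4 = 5, β = 1+11 = 12.
E[θ | data] = 5/(5+12) = 0.2941.

Posterior: Beta(5, 12); mean ≈ 0.2941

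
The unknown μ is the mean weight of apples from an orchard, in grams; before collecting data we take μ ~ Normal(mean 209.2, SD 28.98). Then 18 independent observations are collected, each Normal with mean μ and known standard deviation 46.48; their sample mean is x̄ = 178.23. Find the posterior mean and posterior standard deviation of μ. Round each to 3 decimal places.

With known σ, the Normal prior is conjugate. Weight on the data is w = (n/σ²)/(n/σ² + 1/τ₀²) = 0.00833183/(0.00833183+0.00119070) = 0.87496.
Posterior mean = w·x̄ + (1−w)·μ₀ = 0.87496·178.23 + 0.12504·209.2 = 182.103. Posterior variance = 1/(0.00833183+0.00119070) = 105.014, so SD = 10.248.

Posterior mean ≈ 182.103; posterior SD ≈ 10.248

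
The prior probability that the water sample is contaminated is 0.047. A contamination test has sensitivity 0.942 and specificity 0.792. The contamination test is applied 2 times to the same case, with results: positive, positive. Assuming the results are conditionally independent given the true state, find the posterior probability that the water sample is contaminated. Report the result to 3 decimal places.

Posterior P(H) ≈ 0.503

Let H be the event that the water sample is contaminated; start with P(H) = 0.047. P('positive'|H) = 0.942, P('positive'|¬H) = 0.208.
Update on result 1 ('positive'): P(H) ← 0.942·0.0470 / (0.942·0.0470 + 0.208·0.9530) = 0.044274/0.24250 = 0.1826.
Update on result 2 ('positive'): P(H) ← 0.942·0.1826 / (0.942·0.1826 + 0.208·0.8174) = 0.17199/0.34201 = 0.5029.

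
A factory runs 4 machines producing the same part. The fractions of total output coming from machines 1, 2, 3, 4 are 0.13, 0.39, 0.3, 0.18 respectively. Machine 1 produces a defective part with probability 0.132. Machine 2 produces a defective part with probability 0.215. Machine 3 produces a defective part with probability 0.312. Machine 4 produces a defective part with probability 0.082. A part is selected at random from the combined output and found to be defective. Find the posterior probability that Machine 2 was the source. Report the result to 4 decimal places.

Posterior probability ≈ 0.4005

P(defective|M1) = 0.132; P(defective|M2) = 0.215; P(defective|M3) = 0.312; P(defective|M4) = 0.082.
Prior × likelihood for each source: 0.13·0.132=0.01716, 0.39·0.215=0.08385, 0.3·0.312=0.09360, 0.18·0.082=0.01476. Summing gives P(defective) = 0.20937.
P(Machine 2 | defective) = 0.08385 / 0.20937 = 0.4005.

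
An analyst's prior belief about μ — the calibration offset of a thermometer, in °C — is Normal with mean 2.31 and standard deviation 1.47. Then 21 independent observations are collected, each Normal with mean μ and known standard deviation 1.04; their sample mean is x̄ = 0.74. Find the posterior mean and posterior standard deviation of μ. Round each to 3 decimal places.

Posterior mean ≈ 0.777; posterior SD ≈ 0.224

Prior precision 1/τ₀² = 1/1.47² = 0.462770; data precision n/σ² = 21/1.04² = 19.4157.
Posterior precision = 0.462770 + 19.4157 = 19.8785, giving posterior SD = 1/√19.8785 = 0.224.
Posterior mean = (0.462770·2.31 + 19.4157·0.74) / 19.8785 = 0.777.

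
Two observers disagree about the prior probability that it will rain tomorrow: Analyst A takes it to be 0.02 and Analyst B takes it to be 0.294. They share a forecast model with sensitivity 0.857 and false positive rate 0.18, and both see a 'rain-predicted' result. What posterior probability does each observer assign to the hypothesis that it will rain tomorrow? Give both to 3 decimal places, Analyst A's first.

P('+'|H) = 0.857, P('+'|¬H) = 0.18.
Analyst A: numerator 0.857·0.02 = 0.017140; evidence = 0.017140+0.18·0.98 = 0.19354; posterior = 0.089.
Analyst B: numerator 0.857·0.294 = 0.25196; evidence = 0.25196+0.18·0.706 = 0.37904; posterior = 0.665.

Analyst A: 0.089; Analyst B: 0.665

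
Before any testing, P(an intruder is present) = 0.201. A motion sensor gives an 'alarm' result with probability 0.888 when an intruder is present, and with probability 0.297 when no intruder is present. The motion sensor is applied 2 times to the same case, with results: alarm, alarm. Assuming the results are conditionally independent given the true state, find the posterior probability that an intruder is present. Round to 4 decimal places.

Posterior P(H) ≈ 0.6922

Let H be the event that an intruder is present; start with P(H) = 0.201. P('alarm'|H) = 0.888, P('alarm'|¬H) = 0.297.
Update on result 1 ('alarm'): P(H) ← 0.888·0.2010 / (0.888·0.2010 + 0.297·0.7990) = 0.17849/0.41579 = 0.4293.
Update on result 2 ('alarm'): P(H) ← 0.888·0.4293 / (0.888·0.4293 + 0.297·0.5707) = 0.38119/0.55070 = 0.6922.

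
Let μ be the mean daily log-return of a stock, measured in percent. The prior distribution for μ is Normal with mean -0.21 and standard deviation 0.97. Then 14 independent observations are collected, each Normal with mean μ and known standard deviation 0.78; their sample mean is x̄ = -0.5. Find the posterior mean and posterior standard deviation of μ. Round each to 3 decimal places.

Prior precision 1/τ₀² = 1/0.97² = 1.06281; data precision n/σ² = 14/0.78² = 23.0112.
Posterior precision = 1.06281 + 23.0112 = 24.0740, giving posterior SD = 1/√24.0740 = 0.204.
Posterior mean = (1.06281·-0.21 + 23.0112·-0.5) / 24.0740 = -0.487.

Posterior mean ≈ -0.487; posterior SD ≈ 0.204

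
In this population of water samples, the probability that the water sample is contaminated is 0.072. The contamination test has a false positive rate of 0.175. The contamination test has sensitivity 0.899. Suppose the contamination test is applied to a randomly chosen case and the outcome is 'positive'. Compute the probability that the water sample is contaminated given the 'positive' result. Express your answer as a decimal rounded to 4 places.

P(H | E) ≈ 0.2850

Let H be the event that the water sample is contaminated. P(H) = 0.072, so P(¬H) = 0.928. With E the 'positive' result, P(E|H) = 0.899 and P(E|¬H) = 0.175.
P(E) = 0.899·0.072 + 0.175·0.928 = 0.064728 + 0.16240 = 0.22713.
By Bayes' theorem, P(H|E) = 0.064728 / 0.22713 = 0.2850.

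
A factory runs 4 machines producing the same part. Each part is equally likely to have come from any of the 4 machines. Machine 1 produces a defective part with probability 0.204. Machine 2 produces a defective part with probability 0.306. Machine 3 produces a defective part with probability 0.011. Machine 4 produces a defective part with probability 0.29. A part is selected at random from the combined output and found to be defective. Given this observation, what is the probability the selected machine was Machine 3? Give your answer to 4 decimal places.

Tabulate prior·likelihood by source: [1] prior 0.25, lik 0.204, product 0.05100; [2] prior 0.25, lik 0.306, product 0.07650; [3] prior 0.25, lik 0.011, product 0.002750; [4] prior 0.25, lik 0.29, product 0.07250.
Normalizing constant = 0.20275; the posterior for Machine 3 is its product over the sum, 0.002750/0.20275 = 0.0136.

Posterior probability ≈ 0.0136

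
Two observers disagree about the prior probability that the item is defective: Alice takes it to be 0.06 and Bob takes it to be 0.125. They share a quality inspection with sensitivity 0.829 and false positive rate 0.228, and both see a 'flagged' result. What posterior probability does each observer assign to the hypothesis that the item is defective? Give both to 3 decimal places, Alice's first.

P('+'|H) = 0.829, P('+'|¬H) = 0.228.
Alice: numerator 0.829·0.06 = 0.049740; evidence = 0.049740+0.228·0.94 = 0.26406; posterior = 0.188.
Bob: numerator 0.829·0.125 = 0.10362; evidence = 0.10362+0.228·0.875 = 0.30312; posterior = 0.342.

Alice: 0.188; Bob: 0.342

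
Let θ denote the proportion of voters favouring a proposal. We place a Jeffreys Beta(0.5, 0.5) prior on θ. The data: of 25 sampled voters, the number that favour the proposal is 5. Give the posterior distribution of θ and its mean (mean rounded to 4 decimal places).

Posterior: Beta(5.5, 20.5); mean ≈ 0.2115

Observing 5 successes and 20 failures updates Beta(0.5, 0.5) by adding the success and failure counts to the two shape parameters: α = 0.5+5 = 5.5, β = 0.5+20 = 20.5.
E[θ | data] = 5.5/(5.5+20.5) = 0.2115.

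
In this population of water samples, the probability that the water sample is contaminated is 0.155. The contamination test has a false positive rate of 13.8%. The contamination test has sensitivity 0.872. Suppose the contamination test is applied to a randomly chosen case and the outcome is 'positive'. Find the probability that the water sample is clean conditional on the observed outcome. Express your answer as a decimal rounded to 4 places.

Write H for 'the water sample is contaminated'. Prior odds H:¬H = 0.155/0.845 = 0.18343. For the 'positive' outcome, the likelihood ratio is 0.872/0.138 = 6.3188.
Posterior odds = 0.18343 × 6.3188 = 1.1591, so P(H|E) = 1.1591/(1+1.1591) = 0.5368. Then P(¬H|E) = 1 − 0.5368 = 0.4632.

P(¬H | E) ≈ 0.4632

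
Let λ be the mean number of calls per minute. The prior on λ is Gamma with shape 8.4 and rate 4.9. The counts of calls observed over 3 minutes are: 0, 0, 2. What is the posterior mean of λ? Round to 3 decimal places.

Total count ∑xᵢ = 2 over n = 3 minutes.
Gamma is conjugate to the Poisson likelihood: posterior is Gamma(shape = 8.4+2 = 10.4, rate = 4.9+3 = 7.9).
Posterior mean = shape/rate = 10.4/7.9 = 1.316.

Posterior mean ≈ 1.316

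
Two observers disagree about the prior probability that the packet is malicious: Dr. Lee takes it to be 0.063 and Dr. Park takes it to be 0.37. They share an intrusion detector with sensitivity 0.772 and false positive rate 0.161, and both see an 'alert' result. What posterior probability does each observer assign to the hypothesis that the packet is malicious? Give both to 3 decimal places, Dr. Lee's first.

Dr. Lee: 0.244; Dr. Park: 0.738

The likelihood ratio for an 'alert' result is 0.772/0.161 = 4.7950.
Dr. Lee: prior odds 0.063/0.937 = 0.067236; posterior odds 0.32240; posterior probability 0.244.
Dr. Park: prior odds 0.37/0.63 = 0.58730; posterior odds 2.8161; posterior probability 0.738.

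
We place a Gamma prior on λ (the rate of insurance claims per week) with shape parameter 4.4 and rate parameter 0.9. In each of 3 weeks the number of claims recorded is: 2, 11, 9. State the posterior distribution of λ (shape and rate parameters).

Total count ∑xᵢ = 22 over n = 3 weeks.
Gamma is conjugate to the Poisson likelihood: posterior is Gamma(shape = 4.4+22 = 26.4, rate = 0.9+3 = 3.9).

Posterior: Gamma(shape=26.4, rate=3.9)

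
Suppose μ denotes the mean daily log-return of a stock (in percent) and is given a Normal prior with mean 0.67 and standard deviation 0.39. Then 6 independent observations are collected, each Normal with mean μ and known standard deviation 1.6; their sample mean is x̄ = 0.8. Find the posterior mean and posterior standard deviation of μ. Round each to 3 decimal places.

With known σ, the Normal prior is conjugate. Weight on the data is w = (n/σ²)/(n/σ² + 1/τ₀²) = 2.34375/(2.34375+6.57462) = 0.26280.
Posterior mean = w·x̄ + (1−w)·μ₀ = 0.26280·0.8 + 0.73720·0.67 = 0.704. Posterior variance = 1/(2.34375+6.57462) = 0.112128, so SD = 0.335.

Posterior mean ≈ 0.704; posterior SD ≈ 0.335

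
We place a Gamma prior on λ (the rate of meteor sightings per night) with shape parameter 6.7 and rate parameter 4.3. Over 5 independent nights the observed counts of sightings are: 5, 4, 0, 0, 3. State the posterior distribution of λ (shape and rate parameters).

Total count ∑xᵢ = 12 over n = 5 nights.
Gamma is conjugate to the Poisson likelihood: posterior is Gamma(shape = 6.7+12 = 18.7, rate = 4.3+5 = 9.3).

Posterior: Gamma(shape=18.7, rate=9.3)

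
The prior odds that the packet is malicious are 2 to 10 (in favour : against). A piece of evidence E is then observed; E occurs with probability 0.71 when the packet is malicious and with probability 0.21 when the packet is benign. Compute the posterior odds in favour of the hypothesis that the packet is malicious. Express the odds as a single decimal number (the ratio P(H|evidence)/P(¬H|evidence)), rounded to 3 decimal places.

Prior odds = 2/10 = 0.20000.
Likelihood ratio for E = 0.71/0.21 = 3.3810.
Posterior odds = prior odds × LR = 0.67619.

Posterior odds ≈ 0.676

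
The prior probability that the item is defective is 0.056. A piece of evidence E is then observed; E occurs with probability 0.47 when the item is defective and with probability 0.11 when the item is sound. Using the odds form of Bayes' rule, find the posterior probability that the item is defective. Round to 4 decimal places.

Posterior probability ≈ 0.2022

Prior odds = 0.056/(1−0.056) = 0.059322.
Likelihood ratio for E = 0.47/0.11 = 4.2727.
Posterior odds = prior odds × LR = 0.25347.
Posterior probability = odds/(1+odds) = 0.25347/1.2535 = 0.2022.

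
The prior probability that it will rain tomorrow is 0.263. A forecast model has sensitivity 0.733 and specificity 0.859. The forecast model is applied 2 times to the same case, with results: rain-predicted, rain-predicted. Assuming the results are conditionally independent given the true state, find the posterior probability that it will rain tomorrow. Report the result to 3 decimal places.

Posterior P(H) ≈ 0.906

With H the event that it will rain tomorrow, the joint likelihood of the observed sequence is P(data|H) = 0.733·0.733 = 0.53729 and P(data|¬H) = 0.141·0.141 = 0.019881.
Bayes: P(H|data) = 0.263·0.53729 / (0.263·0.53729 + 0.737·0.019881) = 0.14131/0.15596 = 0.9061.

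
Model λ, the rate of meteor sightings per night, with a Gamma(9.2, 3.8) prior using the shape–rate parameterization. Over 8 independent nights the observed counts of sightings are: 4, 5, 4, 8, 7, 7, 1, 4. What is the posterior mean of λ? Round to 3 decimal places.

Total count ∑xᵢ = 40 over n = 8 nights.
Gamma is conjugate to the Poisson likelihood: posterior is Gamma(shape = 9.2+40 = 49.2, rate = 3.8+8 = 11.8).
E[λ | data] = 49.2/11.8 = 4.169.

Posterior mean ≈ 4.169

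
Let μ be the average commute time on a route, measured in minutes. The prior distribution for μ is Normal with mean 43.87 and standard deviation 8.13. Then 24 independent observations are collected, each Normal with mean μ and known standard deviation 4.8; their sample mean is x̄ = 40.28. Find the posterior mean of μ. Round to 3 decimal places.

Posterior mean ≈ 40.331

Prior precision 1/τ₀² = 1/8.13² = 0.0151293; data precision n/σ² = 24/4.8² = 1.04167.
Posterior precision = 0.0151293 + 1.04167 = 1.05680.
Posterior mean = (0.0151293·43.87 + 1.04167·40.28) / 1.05680 = 40.331.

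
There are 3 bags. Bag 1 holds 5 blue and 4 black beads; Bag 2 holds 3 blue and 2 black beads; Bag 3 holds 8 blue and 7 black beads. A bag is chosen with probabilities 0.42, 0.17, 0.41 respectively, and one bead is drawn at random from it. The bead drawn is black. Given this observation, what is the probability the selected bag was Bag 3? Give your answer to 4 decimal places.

Tabulate prior·likelihood by source: [1] prior 0.42, lik 0.4444, product 0.1867; [2] prior 0.17, lik 0.4, product 0.06800; [3] prior 0.41, lik 0.4667, product 0.1913.
Normalizing constant = 0.44600; the posterior for Bag 3 is its product over the sum, 0.1913/0.44600 = 0.4290.

Posterior probability ≈ 0.4290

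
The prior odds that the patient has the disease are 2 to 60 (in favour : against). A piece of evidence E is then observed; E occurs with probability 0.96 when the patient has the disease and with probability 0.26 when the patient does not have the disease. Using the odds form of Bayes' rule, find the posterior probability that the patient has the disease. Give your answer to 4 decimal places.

Prior odds = 2/60 = 0.033333.
Likelihood ratio for E = 0.96/0.26 = 3.6923.
Posterior odds = prior odds × LR = 0.12308.
Posterior probability = odds/(1+odds) = 0.12308/1.1231 = 0.1096.

Posterior probability ≈ 0.1096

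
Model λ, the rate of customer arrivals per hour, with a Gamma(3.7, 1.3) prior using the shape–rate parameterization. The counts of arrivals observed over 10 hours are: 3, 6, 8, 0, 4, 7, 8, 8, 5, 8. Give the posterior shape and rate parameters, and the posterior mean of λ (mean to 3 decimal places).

Posterior: Gamma(shape=60.7, rate=11.3); mean ≈ 5.372

Total count ∑xᵢ = 57 over n = 10 hours.
Gamma is conjugate to the Poisson likelihood: posterior is Gamma(shape = 3.7+57 = 60.7, rate = 1.3+10 = 11.3).
Posterior mean = shape/rate = 60.7/11.3 = 5.372.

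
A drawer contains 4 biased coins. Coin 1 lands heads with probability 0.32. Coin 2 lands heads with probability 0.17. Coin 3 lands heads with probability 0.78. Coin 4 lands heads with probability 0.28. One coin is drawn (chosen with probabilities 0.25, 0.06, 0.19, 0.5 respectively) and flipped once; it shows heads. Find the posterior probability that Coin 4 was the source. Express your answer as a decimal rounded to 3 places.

Posterior probability ≈ 0.370

Tabulate prior·likelihood by source: [1] prior 0.25, lik 0.32, product 0.08000; [2] prior 0.06, lik 0.17, product 0.01020; [3] prior 0.19, lik 0.78, product 0.1482; [4] prior 0.5, lik 0.28, product 0.1400.
Normalizing constant = 0.37840; the posterior for Coin 4 is its product over the sum, 0.1400/0.37840 = 0.370.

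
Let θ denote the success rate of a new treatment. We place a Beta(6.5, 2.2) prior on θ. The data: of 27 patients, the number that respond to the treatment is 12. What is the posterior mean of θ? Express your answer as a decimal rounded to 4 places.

Posterior mean ≈ 0.5182

Observing 12 successes and 15 failures updates Beta(6.5, 2.2) by adding the success and failure counts to the two shape parameters: α = 6.5+12 = 18.5, β = 2.2+15 = 17.2.
E[θ | data] = 18.5/(18.5+17.2) = 0.5182.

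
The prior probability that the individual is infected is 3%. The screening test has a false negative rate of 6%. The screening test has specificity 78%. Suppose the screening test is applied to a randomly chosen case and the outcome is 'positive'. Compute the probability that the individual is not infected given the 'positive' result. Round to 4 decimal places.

Let H be the event that the individual is infected. P(H) = 0.03, so P(¬H) = 0.97. With E the 'positive' result, P(E|H) = 0.94 and P(E|¬H) = 0.22.
P(E) = 0.94·0.03 + 0.22·0.97 = 0.028200 + 0.21340 = 0.24160.
By Bayes' theorem, P(H|E) = 0.028200 / 0.24160 = 0.1167. Hence P(¬H|E) = 1 − 0.1167 = 0.8833.

P(¬H | E) ≈ 0.8833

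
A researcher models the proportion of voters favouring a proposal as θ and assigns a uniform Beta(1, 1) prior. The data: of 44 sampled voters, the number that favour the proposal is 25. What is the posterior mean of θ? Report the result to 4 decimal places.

Posterior mean ≈ 0.5652

Observing 25 successes and 19 failures updates Beta(1, 1) by adding the success and failure counts to the two shape parameters: α = 1+25 = 26, β = 1+19 = 20.
E[θ | data] = 26/(26+20) = 0.5652.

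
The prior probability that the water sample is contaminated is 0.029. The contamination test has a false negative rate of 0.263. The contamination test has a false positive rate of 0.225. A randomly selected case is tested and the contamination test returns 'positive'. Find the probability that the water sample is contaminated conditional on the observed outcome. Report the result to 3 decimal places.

Let H be the event that the water sample is contaminated. P(H) = 0.029, so P(¬H) = 0.971. With E the 'positive' result, P(E|H) = 0.737 and P(E|¬H) = 0.225.
P(E) = 0.737·0.029 + 0.225·0.971 = 0.021373 + 0.21848 = 0.23985.
By Bayes' theorem, P(H|E) = 0.021373 / 0.23985 = 0.089.

P(H | E) ≈ 0.089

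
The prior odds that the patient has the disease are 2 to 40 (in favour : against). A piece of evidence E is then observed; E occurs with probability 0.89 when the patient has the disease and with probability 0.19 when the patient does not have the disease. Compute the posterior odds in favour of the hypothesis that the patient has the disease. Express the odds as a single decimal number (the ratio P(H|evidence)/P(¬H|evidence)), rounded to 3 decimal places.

Posterior odds ≈ 0.234

Prior odds = 2/40 = 0.050000. In log-odds, ln(0.050000) = -2.9957.
Add log likelihood ratio: ln(4.6842) = 1.5442.
Posterior log-odds = -1.4515, so posterior odds = exp(-1.4515) = 0.23421.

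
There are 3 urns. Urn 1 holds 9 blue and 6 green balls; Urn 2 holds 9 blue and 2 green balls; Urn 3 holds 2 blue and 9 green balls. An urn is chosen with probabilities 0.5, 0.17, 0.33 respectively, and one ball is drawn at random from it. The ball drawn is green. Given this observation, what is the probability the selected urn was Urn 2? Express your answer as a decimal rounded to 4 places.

P(green|Urn 1) = 0.4; P(green|Urn 2) = 0.1818; P(green|Urn 3) = 0.8182.
Prior × likelihood for each source: 0.5·0.4=0.2000, 0.17·0.1818=0.03091, 0.33·0.8182=0.2700. Summing gives P(green) = 0.50091.
P(Urn 2 | green) = 0.03091 / 0.50091 = 0.0617.

Posterior probability ≈ 0.0617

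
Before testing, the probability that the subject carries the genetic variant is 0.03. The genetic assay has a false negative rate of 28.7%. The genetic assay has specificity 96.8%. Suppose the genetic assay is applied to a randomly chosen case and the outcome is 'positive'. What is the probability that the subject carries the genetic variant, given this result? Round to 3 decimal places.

Let H be the event that the subject carries the genetic variant. P(H) = 0.03, so P(¬H) = 0.97. With E the 'positive' result, P(E|H) = 0.713 and P(E|¬H) = 0.032.
P(E) = 0.713·0.03 + 0.032·0.97 = 0.021390 + 0.031040 = 0.052430.
By Bayes' theorem, P(H|E) = 0.021390 / 0.052430 = 0.408.

P(H | E) ≈ 0.408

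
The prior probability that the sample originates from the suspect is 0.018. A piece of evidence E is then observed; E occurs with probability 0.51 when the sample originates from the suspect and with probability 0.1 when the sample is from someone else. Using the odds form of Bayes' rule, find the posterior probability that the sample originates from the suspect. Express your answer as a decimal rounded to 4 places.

Posterior probability ≈ 0.0855

Prior odds = 0.018/(1−0.018) = 0.018330. In log-odds, ln(0.018330) = -3.9992.
Add log likelihood ratio: ln(5.1000) = 1.6292.
Posterior log-odds = -2.3700, so posterior odds = exp(-2.3700) = 0.093483. Converting, P(H|E) = 0.093483/1.0935 = 0.0855.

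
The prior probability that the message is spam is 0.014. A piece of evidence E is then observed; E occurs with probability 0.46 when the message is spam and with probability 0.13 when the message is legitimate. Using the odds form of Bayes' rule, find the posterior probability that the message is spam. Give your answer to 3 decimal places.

Prior odds = 0.014/(1−0.014) = 0.014199. In log-odds, ln(0.014199) = -4.2546.
Add log likelihood ratio: ln(3.5385) = 1.2637.
Posterior log-odds = -2.9909, so posterior odds = exp(-2.9909) = 0.050242. Converting, P(H|E) = 0.050242/1.0502 = 0.048.

Posterior probability ≈ 0.048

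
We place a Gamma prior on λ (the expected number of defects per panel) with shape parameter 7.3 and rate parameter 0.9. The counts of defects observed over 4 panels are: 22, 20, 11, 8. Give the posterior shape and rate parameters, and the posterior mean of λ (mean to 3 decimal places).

Posterior: Gamma(shape=68.3, rate=4.9); mean ≈ 13.939

Total count ∑xᵢ = 61 over n = 4 panels.
Gamma is conjugate to the Poisson likelihood: posterior is Gamma(shape = 7.3+61 = 68.3, rate = 0.9+4 = 4.9).
E[λ | data] = 68.3/4.9 = 13.939.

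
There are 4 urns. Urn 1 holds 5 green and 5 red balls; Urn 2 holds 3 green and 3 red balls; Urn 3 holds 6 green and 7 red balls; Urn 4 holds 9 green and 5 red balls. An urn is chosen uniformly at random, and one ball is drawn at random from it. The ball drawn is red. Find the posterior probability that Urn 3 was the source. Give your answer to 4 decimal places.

Tabulate prior·likelihood by source: [1] prior 0.25, lik 0.5, product 0.1250; [2] prior 0.25, lik 0.5, product 0.1250; [3] prior 0.25, lik 0.5385, product 0.1346; [4] prior 0.25, lik 0.3571, product 0.08929.
Normalizing constant = 0.47390; the posterior for Urn 3 is its product over the sum, 0.1346/0.47390 = 0.2841.

Posterior probability ≈ 0.2841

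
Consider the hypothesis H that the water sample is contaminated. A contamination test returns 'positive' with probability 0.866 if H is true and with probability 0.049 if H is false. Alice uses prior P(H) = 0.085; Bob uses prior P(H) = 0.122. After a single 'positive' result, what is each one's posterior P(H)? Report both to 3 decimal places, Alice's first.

P('+'|H) = 0.866, P('+'|¬H) = 0.049.
Alice: numerator 0.866·0.085 = 0.073610; evidence = 0.073610+0.049·0.915 = 0.11845; posterior = 0.621.
Bob: numerator 0.866·0.122 = 0.10565; evidence = 0.10565+0.049·0.878 = 0.14867; posterior = 0.711.

Alice: 0.621; Bob: 0.711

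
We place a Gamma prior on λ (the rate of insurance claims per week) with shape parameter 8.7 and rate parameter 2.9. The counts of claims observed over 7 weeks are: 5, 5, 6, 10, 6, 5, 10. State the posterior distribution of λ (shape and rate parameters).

Posterior: Gamma(shape=55.7, rate=9.9)

The Poisson likelihood adds the total count to the shape and the number of exposure periods to the rate. Here ∑xᵢ = 47 and n = 7, so shape 8.7→55.7 and rate 2.9→9.9.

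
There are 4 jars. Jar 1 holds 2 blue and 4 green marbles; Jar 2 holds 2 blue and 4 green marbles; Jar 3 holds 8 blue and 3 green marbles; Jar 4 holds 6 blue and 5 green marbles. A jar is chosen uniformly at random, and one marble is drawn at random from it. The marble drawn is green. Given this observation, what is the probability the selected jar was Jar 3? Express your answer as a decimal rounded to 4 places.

Posterior probability ≈ 0.1324

Tabulate prior·likelihood by source: [1] prior 0.25, lik 0.6667, product 0.1667; [2] prior 0.25, lik 0.6667, product 0.1667; [3] prior 0.25, lik 0.2727, product 0.06818; [4] prior 0.25, lik 0.4545, product 0.1136.
Normalizing constant = 0.51515; the posterior for Jar 3 is its product over the sum, 0.06818/0.51515 = 0.1324.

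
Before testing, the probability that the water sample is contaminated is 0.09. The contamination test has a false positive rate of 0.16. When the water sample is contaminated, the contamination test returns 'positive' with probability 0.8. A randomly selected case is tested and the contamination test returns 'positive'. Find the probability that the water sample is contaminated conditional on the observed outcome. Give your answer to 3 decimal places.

P(H | E) ≈ 0.331

Let H be the event that the water sample is contaminated. P(H) = 0.09, so P(¬H) = 0.91. With E the 'positive' result, P(E|H) = 0.8 and P(E|¬H) = 0.16.
P(E) = 0.8·0.09 + 0.16·0.91 = 0.072000 + 0.14560 = 0.21760.
By Bayes' theorem, P(H|E) = 0.072000 / 0.21760 = 0.331.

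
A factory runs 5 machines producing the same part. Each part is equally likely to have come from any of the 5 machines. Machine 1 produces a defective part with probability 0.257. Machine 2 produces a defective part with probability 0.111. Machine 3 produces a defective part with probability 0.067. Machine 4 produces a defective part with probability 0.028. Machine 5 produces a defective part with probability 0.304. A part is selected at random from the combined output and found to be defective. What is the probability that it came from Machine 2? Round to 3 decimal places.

P(defective|M1) = 0.257; P(defective|M2) = 0.111; P(defective|M3) = 0.067; P(defective|M4) = 0.028; P(defective|M5) = 0.304.
Prior × likelihood for each source: 0.2·0.257=0.05140, 0.2·0.111=0.02220, 0.2·0.067=0.01340, 0.2·0.028=0.005600, 0.2·0.304=0.06080. Summing gives P(defective) = 0.15340.
P(Machine 2 | defective) = 0.02220 / 0.15340 = 0.145.

Posterior probability ≈ 0.145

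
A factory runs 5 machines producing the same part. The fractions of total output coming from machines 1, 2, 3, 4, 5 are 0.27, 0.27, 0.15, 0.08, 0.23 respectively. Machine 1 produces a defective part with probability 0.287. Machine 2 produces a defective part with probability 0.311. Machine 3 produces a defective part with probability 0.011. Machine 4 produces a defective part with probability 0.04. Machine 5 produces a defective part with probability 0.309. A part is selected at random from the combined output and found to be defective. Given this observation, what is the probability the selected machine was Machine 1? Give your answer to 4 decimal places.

Posterior probability ≈ 0.3264

P(defective|M1) = 0.287; P(defective|M2) = 0.311; P(defective|M3) = 0.011; P(defective|M4) = 0.04; P(defective|M5) = 0.309.
Prior × likelihood for each source: 0.27·0.287=0.07749, 0.27·0.311=0.08397, 0.15·0.011=0.001650, 0.08·0.04=0.003200, 0.23·0.309=0.07107. Summing gives P(defective) = 0.23738.
P(Machine 1 | defective) = 0.07749 / 0.23738 = 0.3264.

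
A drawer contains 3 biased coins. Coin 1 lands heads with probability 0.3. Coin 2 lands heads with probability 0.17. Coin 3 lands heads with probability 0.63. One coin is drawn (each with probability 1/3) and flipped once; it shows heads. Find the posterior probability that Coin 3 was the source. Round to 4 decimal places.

Tabulate prior·likelihood by source: [1] prior 0.333333, lik 0.3, product 0.1000; [2] prior 0.333333, lik 0.17, product 0.05667; [3] prior 0.333333, lik 0.63, product 0.2100.
Normalizing constant = 0.36667; the posterior for Coin 3 is its product over the sum, 0.2100/0.36667 = 0.5727.

Posterior probability ≈ 0.5727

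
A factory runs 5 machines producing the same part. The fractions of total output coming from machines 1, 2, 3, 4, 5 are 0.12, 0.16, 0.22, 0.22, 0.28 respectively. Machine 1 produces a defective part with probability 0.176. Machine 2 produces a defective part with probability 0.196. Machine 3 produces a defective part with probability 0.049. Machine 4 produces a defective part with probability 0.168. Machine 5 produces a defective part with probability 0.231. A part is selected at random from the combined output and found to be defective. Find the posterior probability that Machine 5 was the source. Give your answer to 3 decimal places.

P(defective|M1) = 0.176; P(defective|M2) = 0.196; P(defective|M3) = 0.049; P(defective|M4) = 0.168; P(defective|M5) = 0.231.
Prior × likelihood for each source: 0.12·0.176=0.02112, 0.16·0.196=0.03136, 0.22·0.049=0.01078, 0.22·0.168=0.03696, 0.28·0.231=0.06468. Summing gives P(defective) = 0.16490.
P(Machine 5 | defective) = 0.06468 / 0.16490 = 0.392.

Posterior probability ≈ 0.392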